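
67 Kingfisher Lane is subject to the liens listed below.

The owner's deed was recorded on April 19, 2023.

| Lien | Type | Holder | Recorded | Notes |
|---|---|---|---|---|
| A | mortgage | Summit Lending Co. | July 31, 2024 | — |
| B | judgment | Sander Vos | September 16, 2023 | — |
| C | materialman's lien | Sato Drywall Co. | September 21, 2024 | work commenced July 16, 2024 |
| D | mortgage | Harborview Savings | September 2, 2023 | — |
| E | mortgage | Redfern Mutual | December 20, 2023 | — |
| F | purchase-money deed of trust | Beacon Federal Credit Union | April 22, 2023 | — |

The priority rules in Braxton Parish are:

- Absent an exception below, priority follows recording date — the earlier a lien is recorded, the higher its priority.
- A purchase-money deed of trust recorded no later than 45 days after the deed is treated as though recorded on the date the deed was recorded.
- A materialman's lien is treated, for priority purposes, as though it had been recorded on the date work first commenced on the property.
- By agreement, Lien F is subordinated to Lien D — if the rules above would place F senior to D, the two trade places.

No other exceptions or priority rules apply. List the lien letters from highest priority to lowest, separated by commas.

D, F, B, E, C, A

Adjusting effective dates: C's effective date is July 16, 2024, when work began; F was recorded within the 45-day window, so its effective date is the deed date April 19, 2023.
Sorted by effective date: F (April 19, 2023), D (September 2, 2023), B (September 16, 2023), E (December 20, 2023), C (July 16, 2024), A (July 31, 2024).
F is senior to D before the subordination, so the two trade places.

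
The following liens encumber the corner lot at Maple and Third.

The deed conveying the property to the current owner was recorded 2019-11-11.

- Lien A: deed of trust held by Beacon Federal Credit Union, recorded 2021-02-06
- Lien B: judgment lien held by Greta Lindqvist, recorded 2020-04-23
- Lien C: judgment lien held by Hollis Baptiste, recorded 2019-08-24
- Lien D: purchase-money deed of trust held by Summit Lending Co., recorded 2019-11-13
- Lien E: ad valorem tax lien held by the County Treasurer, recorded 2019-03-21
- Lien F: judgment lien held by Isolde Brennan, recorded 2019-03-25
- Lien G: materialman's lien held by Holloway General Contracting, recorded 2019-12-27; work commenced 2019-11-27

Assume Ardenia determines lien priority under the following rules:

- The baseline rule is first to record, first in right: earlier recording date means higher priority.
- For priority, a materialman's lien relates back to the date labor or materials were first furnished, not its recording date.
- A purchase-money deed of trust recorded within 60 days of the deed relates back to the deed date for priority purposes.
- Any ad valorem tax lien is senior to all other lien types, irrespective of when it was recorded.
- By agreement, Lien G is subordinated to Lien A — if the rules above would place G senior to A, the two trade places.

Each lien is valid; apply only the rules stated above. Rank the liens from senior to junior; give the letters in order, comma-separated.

Effective dates: D was recorded within the 60-day window, so its effective date is the deed date 2019-11-11; G is treated as recorded 2019-11-27, the work-commencement date.
As an ad valorem tax lien, E is senior to every other lien.
Ordering the rest by effective date: F (2019-03-25), C (2019-08-24), D (2019-11-11), G (2019-11-27), B (2020-04-23), A (2021-02-06).
The subordination applies — G was senior to A — so G and A swap.

E, F, C, D, A, B, G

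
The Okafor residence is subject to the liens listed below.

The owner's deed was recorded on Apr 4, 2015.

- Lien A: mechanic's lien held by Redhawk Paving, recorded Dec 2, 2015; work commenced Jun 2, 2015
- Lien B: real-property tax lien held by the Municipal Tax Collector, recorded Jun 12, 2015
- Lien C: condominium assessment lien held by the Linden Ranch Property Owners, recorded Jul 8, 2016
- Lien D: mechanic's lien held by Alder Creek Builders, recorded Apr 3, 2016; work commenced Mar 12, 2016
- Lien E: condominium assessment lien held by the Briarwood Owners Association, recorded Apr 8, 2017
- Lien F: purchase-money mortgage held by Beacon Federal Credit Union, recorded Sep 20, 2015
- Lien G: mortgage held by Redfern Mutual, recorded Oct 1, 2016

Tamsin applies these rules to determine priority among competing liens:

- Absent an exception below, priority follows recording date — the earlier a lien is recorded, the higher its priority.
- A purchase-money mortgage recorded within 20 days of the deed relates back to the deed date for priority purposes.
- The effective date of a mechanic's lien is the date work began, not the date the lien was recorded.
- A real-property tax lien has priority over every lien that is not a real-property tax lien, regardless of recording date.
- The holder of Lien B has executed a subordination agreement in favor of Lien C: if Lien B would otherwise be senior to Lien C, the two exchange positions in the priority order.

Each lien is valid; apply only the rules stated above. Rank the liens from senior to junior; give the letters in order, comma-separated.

C, A, F, D, B, G, E

Adjusting effective dates: A is treated as recorded Jun 2, 2015, the work-commencement date; D is treated as recorded Mar 12, 2016, the work-commencement date; F was recorded 169 days after the deed — beyond 20 days — so no relation-back applies.
B, as a real-property tax lien, has superpriority and ranks first.
Remaining liens by effective date: A (Jun 2, 2015), F (Sep 20, 2015), D (Mar 12, 2016), C (Jul 8, 2016), G (Oct 1, 2016), E (Apr 8, 2017).
B would otherwise be senior to C, so under the subordination agreement B and C exchange positions.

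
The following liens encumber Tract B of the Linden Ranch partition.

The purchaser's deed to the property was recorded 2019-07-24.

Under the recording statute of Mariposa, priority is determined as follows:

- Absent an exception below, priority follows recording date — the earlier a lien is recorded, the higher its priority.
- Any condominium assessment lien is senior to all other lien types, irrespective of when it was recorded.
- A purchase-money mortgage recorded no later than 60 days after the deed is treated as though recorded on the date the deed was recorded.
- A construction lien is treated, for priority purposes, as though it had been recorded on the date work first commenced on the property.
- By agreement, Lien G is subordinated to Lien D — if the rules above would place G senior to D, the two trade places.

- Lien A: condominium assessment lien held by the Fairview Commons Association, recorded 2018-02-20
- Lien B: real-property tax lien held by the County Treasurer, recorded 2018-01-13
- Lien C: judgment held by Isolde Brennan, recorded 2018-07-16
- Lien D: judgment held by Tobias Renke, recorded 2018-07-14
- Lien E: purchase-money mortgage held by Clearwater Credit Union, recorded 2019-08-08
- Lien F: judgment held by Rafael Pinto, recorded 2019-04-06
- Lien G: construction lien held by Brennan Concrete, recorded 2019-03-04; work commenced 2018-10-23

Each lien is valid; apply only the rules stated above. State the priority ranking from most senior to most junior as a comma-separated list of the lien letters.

First, effective dates: E's effective date is the deed date, 2019-07-24; G's effective date is 2018-10-23, when work began.
As a condominium assessment lien, A is senior to every other lien.
Ordering the rest by effective date: B (2018-01-13), D (2018-07-14), C (2018-07-16), G (2018-10-23), F (2019-04-06), E (2019-07-24).
Since G is not senior to D, the subordination leaves the order unchanged.

A, B, D, C, G, F, E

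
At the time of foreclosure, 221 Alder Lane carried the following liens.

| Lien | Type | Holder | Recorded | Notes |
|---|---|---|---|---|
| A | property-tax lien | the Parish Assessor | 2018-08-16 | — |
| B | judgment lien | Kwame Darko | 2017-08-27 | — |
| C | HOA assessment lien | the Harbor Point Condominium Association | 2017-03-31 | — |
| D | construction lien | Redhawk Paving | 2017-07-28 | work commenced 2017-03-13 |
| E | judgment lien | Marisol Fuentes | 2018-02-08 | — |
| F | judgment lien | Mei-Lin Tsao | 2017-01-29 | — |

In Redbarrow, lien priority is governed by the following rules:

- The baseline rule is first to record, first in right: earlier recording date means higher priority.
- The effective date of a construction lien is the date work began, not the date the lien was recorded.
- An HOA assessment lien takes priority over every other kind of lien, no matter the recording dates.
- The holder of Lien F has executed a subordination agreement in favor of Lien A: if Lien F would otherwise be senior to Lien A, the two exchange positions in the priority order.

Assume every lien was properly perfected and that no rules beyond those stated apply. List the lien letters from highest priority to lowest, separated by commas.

Effective dates after the stated exceptions: D is treated as recorded 2017-03-13, the work-commencement date.
C, as an HOA assessment lien, has superpriority and ranks first.
Ordering the rest by effective date: F (2017-01-29), D (2017-03-13), B (2017-08-27), E (2018-02-08), A (2018-08-16).
The subordination applies — F was senior to A — so F and A swap.

C, A, D, B, E, F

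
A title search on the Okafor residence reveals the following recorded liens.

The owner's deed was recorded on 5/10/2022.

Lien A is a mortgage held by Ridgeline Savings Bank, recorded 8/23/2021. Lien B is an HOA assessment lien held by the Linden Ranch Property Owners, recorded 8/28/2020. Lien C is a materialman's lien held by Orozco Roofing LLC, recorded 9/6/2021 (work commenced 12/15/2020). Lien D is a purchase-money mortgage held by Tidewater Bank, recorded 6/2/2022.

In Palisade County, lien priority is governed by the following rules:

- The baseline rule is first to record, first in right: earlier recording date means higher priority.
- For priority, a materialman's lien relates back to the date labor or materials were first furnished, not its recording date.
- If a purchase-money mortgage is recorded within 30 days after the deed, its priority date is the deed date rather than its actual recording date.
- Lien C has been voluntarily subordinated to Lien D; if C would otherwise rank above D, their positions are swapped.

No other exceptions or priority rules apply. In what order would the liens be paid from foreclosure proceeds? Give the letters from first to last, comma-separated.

B, D, A, C

Effective dates after the stated exceptions: C's effective date is 12/15/2020, when work began; D was recorded within the 30-day window, so its effective date is the deed date 5/10/2022.
By effective date, earliest first: B (8/28/2020), C (12/15/2020), A (8/23/2021), D (5/10/2022).
C would otherwise be senior to D, so under the subordination agreement C and D exchange positions.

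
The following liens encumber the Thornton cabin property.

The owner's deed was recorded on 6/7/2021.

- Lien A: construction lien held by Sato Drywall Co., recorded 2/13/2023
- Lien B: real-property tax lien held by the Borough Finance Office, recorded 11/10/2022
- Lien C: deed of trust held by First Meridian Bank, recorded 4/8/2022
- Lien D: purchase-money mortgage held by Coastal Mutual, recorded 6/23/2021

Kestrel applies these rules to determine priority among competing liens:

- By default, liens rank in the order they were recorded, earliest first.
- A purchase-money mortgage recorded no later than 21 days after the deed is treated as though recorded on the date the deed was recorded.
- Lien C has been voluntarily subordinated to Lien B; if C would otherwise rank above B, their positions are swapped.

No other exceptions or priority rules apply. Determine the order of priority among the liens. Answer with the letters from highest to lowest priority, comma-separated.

D, B, C, A

First, effective dates: D was recorded within the 21-day window, so its effective date is the deed date 6/7/2021.
Ordering by effective date: D (6/7/2021), C (4/8/2022), B (11/10/2022), A (2/13/2023).
Because C would otherwise rank above B, the subordination swaps them.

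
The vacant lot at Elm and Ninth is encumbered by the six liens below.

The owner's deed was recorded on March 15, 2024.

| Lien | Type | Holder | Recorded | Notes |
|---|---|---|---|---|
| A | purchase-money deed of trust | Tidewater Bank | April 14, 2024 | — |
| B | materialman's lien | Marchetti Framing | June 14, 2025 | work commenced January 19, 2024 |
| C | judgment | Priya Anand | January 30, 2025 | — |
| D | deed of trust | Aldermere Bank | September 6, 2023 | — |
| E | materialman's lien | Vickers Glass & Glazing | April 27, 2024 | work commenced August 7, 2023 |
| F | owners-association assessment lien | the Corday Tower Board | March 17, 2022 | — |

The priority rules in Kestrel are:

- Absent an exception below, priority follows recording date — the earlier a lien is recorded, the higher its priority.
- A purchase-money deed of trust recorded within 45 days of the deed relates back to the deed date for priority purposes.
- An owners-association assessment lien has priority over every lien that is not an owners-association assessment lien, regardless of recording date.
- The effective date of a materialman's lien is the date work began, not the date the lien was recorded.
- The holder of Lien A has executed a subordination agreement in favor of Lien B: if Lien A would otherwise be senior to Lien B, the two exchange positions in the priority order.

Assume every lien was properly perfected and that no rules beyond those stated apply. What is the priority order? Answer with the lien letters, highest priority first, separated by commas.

Effective dates: A relates back to the deed date March 15, 2024; B is treated as recorded January 19, 2024, the work-commencement date; E's effective date is August 7, 2023, when work began.
F is an owners-association assessment lien, so it outranks all other liens regardless of date.
The other liens, earliest effective date first: E (August 7, 2023), D (September 6, 2023), B (January 19, 2024), A (March 15, 2024), C (January 30, 2025).
Since A is not senior to B, the subordination leaves the order unchanged.

F, E, D, B, A, C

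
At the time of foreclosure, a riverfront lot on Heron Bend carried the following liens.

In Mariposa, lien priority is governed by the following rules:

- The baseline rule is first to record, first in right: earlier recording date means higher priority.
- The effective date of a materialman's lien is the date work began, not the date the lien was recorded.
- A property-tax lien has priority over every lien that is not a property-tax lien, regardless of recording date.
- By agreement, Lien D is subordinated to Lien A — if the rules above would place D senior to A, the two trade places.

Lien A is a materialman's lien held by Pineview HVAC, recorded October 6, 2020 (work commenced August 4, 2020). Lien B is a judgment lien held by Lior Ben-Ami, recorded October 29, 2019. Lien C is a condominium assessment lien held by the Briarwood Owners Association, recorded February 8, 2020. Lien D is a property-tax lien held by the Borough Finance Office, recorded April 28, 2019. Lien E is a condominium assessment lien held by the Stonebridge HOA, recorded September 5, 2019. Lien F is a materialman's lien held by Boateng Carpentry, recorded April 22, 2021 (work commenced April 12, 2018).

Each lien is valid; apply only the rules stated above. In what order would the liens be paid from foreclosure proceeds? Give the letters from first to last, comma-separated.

A, F, E, B, C, D

Adjusting effective dates: A's effective date is August 4, 2020, when work began; F's effective date is April 12, 2018, when work began.
D, as a property-tax lien, has superpriority and ranks first.
The other liens, earliest effective date first: F (April 12, 2018), E (September 5, 2019), B (October 29, 2019), C (February 8, 2020), A (August 4, 2020).
Because D would otherwise rank above A, the subordination swaps them.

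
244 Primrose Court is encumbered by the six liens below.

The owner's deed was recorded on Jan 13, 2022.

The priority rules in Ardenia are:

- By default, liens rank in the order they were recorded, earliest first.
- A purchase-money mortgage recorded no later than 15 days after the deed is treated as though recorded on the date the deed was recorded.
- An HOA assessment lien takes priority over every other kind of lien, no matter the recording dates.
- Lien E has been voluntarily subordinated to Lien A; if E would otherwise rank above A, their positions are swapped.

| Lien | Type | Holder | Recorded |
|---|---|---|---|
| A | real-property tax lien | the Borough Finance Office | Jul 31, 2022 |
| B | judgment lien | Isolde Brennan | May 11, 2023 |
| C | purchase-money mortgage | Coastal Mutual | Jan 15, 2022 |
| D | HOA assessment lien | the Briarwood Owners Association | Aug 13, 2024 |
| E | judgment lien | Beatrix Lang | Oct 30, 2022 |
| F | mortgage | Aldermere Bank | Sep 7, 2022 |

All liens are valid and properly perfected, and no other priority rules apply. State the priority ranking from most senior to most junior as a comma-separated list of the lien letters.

D, C, A, F, E, B

First, effective dates: C's effective date is the deed date, Jan 13, 2022.
D is an HOA assessment lien and takes priority over every other lien.
Remaining liens by effective date: C (Jan 13, 2022), A (Jul 31, 2022), F (Sep 7, 2022), E (Oct 30, 2022), B (May 11, 2023).
E is already junior to A, so the subordination agreement changes nothing.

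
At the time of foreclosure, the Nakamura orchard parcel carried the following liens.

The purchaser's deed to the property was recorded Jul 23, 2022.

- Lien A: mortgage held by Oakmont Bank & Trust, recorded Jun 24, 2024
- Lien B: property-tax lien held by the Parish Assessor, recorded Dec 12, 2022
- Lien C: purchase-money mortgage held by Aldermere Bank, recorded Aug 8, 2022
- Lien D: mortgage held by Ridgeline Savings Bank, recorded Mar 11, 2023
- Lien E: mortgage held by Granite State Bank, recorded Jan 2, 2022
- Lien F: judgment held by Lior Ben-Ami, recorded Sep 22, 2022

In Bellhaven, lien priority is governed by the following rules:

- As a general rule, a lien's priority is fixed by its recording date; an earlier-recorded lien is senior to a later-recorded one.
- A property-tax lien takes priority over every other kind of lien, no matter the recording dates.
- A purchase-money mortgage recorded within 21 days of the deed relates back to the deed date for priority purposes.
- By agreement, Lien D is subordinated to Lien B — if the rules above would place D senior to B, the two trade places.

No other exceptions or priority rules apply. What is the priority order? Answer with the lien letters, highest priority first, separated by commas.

B, E, C, F, D, A

Effective dates: C relates back to the deed date Jul 23, 2022.
B is a property-tax lien and takes priority over every other lien.
Remaining liens by effective date: E (Jan 2, 2022), C (Jul 23, 2022), F (Sep 22, 2022), D (Mar 11, 2023), A (Jun 24, 2024).
Since D is not senior to B, the subordination leaves the order unchanged.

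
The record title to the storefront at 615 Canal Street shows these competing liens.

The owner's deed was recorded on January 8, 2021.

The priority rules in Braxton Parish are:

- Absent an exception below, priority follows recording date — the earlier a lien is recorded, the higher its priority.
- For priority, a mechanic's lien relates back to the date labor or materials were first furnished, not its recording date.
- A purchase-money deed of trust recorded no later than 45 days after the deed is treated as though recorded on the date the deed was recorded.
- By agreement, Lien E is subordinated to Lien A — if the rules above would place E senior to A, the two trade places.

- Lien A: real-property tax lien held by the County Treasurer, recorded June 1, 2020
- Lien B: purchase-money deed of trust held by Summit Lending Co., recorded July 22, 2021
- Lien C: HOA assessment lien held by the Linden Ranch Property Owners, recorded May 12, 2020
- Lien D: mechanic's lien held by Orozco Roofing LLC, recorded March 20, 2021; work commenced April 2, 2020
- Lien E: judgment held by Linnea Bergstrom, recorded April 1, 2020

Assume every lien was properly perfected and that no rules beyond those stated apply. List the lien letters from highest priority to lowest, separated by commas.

First, effective dates: B was recorded 195 days after the deed, outside the 45-day window, so it keeps its recording date; D relates back to April 2, 2020 (work commenced).
Sorted by effective date: E (April 1, 2020), D (April 2, 2020), C (May 12, 2020), A (June 1, 2020), B (July 22, 2021).
E is senior to A before the subordination, so the two trade places.

A, D, C, E, B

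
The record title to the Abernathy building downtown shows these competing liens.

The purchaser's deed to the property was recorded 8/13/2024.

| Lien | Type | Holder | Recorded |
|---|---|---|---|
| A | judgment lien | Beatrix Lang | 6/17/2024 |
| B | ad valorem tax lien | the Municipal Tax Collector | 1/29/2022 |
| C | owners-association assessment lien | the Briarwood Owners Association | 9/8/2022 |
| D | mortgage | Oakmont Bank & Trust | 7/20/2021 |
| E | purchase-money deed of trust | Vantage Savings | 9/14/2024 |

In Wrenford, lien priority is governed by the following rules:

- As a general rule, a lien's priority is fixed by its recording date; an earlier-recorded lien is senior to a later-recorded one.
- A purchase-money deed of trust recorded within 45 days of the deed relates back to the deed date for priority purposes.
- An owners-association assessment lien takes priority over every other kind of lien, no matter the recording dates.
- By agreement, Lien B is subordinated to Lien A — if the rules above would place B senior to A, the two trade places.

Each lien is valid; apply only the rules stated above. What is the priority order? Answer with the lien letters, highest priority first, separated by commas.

Effective dates: E relates back to the deed date 8/13/2024.
C, as an owners-association assessment lien, has superpriority and ranks first.
Among the remaining liens, by effective date: D (7/20/2021), B (1/29/2022), A (6/17/2024), E (8/13/2024).
B is senior to A before the subordination, so the two trade places.

C, D, A, B, E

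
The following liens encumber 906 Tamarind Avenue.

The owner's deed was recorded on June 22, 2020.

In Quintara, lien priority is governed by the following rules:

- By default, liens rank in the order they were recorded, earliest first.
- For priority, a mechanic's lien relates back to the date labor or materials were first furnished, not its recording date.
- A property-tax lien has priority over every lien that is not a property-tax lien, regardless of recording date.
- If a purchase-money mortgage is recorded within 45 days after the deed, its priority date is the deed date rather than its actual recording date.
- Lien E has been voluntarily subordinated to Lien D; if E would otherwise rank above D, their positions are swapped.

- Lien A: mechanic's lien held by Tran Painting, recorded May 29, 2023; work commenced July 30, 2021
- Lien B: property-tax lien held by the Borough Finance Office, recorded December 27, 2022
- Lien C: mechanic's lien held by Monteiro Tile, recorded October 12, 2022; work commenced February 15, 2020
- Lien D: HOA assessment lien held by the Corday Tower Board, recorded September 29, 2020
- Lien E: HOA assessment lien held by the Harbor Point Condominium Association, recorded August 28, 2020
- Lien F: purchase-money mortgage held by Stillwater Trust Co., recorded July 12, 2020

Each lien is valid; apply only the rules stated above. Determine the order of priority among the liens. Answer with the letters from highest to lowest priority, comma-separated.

B, C, F, D, E, A

Effective dates: A is treated as recorded July 30, 2021, the work-commencement date; C is treated as recorded February 15, 2020, the work-commencement date; F relates back to the deed date June 22, 2020.
B is a property-tax lien and takes priority over every other lien.
The other liens, earliest effective date first: C (February 15, 2020), F (June 22, 2020), E (August 28, 2020), D (September 29, 2020), A (July 30, 2021).
Because E would otherwise rank above D, the subordination swaps them.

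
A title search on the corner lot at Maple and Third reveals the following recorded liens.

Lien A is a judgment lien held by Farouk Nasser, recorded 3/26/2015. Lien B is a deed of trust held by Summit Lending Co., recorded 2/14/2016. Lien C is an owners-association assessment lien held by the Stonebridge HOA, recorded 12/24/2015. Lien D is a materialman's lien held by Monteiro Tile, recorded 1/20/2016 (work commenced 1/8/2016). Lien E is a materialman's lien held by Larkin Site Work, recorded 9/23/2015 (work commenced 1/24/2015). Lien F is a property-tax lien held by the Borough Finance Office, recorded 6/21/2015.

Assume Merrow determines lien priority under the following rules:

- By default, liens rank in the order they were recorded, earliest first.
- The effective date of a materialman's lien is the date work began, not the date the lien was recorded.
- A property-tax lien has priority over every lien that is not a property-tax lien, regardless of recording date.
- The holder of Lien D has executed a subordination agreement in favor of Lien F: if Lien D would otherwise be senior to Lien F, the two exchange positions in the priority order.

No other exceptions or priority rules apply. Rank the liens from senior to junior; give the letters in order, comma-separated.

F, E, A, C, D, B

Effective dates after the stated exceptions: D relates back to 1/8/2016 (work commenced); E relates back to 1/24/2015 (work commenced).
F is a property-tax lien, so it outranks all other liens regardless of date.
Remaining liens by effective date: E (1/24/2015), A (3/26/2015), C (12/24/2015), D (1/8/2016), B (2/14/2016).
Since D is not senior to F, the subordination leaves the order unchanged.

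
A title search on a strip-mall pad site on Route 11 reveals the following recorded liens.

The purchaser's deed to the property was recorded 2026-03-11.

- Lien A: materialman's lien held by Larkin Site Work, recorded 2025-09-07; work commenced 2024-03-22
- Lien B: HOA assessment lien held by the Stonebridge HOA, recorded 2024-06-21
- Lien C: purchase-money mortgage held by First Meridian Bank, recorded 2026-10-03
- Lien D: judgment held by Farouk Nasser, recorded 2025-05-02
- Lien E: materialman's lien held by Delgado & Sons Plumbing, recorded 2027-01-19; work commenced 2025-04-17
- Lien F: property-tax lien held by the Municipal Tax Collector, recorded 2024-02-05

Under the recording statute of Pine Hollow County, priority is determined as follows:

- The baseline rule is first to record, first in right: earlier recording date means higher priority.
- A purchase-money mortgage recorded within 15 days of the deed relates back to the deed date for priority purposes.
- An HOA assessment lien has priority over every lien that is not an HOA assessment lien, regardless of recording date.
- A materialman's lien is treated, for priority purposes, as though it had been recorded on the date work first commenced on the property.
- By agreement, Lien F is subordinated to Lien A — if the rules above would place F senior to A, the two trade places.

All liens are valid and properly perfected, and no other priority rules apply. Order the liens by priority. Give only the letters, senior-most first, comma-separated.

Effective dates after the stated exceptions: A relates back to 2024-03-22 (work commenced); C missed the 15-day window (206 days after the deed), so its recording date stands; E is treated as recorded 2025-04-17, the work-commencement date.
B, as an HOA assessment lien, has superpriority and ranks first.
Ordering the rest by effective date: F (2024-02-05), A (2024-03-22), E (2025-04-17), D (2025-05-02), C (2026-10-03).
F is senior to A before the subordination, so the two trade places.

B, A, F, E, D, C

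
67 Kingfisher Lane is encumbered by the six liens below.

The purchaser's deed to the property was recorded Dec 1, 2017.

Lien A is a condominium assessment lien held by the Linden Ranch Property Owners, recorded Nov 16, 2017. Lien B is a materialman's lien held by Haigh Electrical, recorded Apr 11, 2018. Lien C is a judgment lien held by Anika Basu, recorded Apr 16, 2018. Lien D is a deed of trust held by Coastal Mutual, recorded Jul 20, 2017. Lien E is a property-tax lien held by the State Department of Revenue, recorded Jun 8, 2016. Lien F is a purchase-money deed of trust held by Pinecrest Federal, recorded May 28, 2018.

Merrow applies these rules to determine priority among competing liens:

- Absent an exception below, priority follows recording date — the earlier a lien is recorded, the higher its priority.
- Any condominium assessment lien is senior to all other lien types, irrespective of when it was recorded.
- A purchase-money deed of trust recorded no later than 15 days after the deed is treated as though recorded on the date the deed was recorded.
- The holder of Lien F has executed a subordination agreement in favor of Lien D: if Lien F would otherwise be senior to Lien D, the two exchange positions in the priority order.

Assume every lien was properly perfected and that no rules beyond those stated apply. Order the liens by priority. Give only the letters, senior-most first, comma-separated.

Effective dates: F was recorded 178 days after the deed, outside the 15-day window, so it keeps its recording date.
A, as a condominium assessment lien, has superpriority and ranks first.
The other liens, earliest effective date first: E (Jun 8, 2016), D (Jul 20, 2017), B (Apr 11, 2018), C (Apr 16, 2018), F (May 28, 2018).
Since F is not senior to D, the subordination leaves the order unchanged.

A, E, D, B, C, F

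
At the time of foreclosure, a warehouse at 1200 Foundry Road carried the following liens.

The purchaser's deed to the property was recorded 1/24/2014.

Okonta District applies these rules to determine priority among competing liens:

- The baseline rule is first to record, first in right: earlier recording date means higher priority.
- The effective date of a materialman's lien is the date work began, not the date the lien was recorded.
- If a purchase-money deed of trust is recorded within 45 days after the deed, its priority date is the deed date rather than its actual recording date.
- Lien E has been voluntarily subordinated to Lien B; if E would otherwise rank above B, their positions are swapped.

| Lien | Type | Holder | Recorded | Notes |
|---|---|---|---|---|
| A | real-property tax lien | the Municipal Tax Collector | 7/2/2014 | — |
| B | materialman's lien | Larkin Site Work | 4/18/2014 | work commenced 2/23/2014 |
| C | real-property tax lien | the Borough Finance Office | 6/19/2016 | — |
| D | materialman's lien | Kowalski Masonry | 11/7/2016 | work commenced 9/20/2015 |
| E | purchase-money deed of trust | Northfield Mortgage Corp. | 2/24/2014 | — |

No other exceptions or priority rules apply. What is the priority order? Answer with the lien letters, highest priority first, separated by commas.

Effective dates after the stated exceptions: B's effective date is 2/23/2014, when work began; D is treated as recorded 9/20/2015, the work-commencement date; E was recorded within the 45-day window, so its effective date is the deed date 1/24/2014.
Ordering by effective date: E (1/24/2014), B (2/23/2014), A (7/2/2014), D (9/20/2015), C (6/19/2016).
The subordination applies — E was senior to B — so E and B swap.

B, E, A, D, C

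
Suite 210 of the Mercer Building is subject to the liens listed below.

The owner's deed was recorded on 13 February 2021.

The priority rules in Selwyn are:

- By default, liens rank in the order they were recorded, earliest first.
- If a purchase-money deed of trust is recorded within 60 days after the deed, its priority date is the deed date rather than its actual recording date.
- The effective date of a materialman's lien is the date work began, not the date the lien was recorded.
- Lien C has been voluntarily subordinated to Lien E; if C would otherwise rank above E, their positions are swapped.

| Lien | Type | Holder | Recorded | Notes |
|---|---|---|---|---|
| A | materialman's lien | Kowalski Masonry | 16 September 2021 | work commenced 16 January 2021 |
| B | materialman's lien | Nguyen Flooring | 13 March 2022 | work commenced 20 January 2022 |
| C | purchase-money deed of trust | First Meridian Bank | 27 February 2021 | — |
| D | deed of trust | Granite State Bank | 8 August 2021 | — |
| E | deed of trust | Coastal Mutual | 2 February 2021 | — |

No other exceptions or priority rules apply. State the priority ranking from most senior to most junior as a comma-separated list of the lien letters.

Effective dates: A's effective date is 16 January 2021, when work began; B relates back to 20 January 2022 (work commenced); C was recorded within the 60-day window, so its effective date is the deed date 13 February 2021.
Ordering by effective date: A (16 January 2021), E (2 February 2021), C (13 February 2021), D (8 August 2021), B (20 January 2022).
C is already junior to E, so the subordination agreement changes nothing.

A, E, C, D, B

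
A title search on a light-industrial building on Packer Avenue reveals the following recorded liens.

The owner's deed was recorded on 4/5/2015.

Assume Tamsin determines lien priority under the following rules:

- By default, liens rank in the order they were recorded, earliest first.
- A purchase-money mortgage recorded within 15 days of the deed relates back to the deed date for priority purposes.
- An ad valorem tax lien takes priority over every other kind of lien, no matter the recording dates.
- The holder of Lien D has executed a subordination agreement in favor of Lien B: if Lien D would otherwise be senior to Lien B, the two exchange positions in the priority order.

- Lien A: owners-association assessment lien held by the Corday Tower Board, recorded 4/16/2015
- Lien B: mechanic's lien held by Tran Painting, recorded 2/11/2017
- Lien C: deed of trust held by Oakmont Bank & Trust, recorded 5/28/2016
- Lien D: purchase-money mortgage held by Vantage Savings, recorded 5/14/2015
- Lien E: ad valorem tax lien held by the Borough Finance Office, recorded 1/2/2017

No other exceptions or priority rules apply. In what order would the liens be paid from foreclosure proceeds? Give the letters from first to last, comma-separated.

Effective dates after the stated exceptions: D was recorded 39 days after the deed, outside the 15-day window, so it keeps its recording date.
As an ad valorem tax lien, E is senior to every other lien.
The other liens, earliest effective date first: A (4/16/2015), D (5/14/2015), C (5/28/2016), B (2/11/2017).
Because D would otherwise rank above B, the subordination swaps them.

E, A, B, C, D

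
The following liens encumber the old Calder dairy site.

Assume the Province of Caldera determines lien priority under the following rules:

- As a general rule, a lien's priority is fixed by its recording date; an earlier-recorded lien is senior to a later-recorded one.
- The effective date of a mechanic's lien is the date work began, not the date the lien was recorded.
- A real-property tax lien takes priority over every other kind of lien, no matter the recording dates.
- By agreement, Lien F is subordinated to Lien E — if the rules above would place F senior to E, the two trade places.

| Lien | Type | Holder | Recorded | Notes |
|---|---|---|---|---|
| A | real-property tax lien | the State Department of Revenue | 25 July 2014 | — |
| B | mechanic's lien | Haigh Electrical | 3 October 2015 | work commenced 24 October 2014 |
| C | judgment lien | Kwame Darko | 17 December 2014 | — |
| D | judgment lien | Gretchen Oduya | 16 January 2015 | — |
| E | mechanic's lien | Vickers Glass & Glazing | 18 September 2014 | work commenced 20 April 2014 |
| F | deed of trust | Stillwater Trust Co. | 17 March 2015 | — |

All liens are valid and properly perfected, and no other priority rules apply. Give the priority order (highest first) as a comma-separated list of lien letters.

A, E, B, C, D, F

Adjusting effective dates: B is treated as recorded 24 October 2014, the work-commencement date; E's effective date is 20 April 2014, when work began.
As a real-property tax lien, A is senior to every other lien.
Remaining liens by effective date: E (20 April 2014), B (24 October 2014), C (17 December 2014), D (16 January 2015), F (17 March 2015).
Since F is not senior to E, the subordination leaves the order unchanged.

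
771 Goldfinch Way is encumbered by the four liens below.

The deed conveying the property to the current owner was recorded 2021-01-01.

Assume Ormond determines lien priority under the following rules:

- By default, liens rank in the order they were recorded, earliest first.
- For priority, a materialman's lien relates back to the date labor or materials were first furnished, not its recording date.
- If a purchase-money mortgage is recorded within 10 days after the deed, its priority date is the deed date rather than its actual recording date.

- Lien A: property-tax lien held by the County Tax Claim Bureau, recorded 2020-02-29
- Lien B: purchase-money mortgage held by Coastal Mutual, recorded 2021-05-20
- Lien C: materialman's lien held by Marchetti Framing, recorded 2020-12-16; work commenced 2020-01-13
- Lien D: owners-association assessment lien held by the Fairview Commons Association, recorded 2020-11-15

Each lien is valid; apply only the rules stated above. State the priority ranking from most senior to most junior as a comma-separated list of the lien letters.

C, A, D, B

Adjusting effective dates: B was recorded 139 days after the deed, outside the 10-day window, so it keeps its recording date; C's effective date is 2020-01-13, when work began.
Ordering by effective date: C (2020-01-13), A (2020-02-29), D (2020-11-15), B (2021-05-20).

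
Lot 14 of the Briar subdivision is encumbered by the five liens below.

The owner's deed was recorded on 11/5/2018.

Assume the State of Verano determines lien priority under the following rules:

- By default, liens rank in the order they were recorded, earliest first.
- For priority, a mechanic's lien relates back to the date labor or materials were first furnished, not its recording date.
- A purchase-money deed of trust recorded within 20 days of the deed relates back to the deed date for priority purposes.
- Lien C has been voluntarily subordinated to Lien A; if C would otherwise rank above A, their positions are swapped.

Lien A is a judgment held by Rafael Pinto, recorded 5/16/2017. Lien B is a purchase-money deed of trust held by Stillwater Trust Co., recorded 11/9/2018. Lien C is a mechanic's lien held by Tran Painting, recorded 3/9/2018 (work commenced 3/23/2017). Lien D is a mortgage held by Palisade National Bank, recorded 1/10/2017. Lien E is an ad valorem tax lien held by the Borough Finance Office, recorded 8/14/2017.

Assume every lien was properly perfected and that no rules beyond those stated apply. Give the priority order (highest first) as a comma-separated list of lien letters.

D, A, C, E, B

Effective dates after the stated exceptions: B was recorded within the 20-day window, so its effective date is the deed date 11/5/2018; C is treated as recorded 3/23/2017, the work-commencement date.
Ordering by effective date: D (1/10/2017), C (3/23/2017), A (5/16/2017), E (8/14/2017), B (11/5/2018).
C is senior to A before the subordination, so the two trade places.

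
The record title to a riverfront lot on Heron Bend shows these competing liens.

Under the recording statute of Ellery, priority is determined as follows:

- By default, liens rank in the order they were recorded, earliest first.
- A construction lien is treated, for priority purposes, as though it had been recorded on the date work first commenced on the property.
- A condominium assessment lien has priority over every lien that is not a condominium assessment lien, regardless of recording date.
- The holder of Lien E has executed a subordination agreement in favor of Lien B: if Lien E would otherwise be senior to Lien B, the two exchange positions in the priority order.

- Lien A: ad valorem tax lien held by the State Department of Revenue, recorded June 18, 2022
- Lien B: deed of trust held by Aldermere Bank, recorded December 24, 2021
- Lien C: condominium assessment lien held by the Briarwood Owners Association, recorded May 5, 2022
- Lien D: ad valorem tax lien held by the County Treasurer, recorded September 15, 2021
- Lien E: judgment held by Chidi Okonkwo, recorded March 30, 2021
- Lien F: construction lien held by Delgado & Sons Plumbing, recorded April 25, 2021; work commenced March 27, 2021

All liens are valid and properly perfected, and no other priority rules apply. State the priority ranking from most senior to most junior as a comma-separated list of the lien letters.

First, effective dates: F's effective date is March 27, 2021, when work began.
C, as a condominium assessment lien, has superpriority and ranks first.
Remaining liens by effective date: F (March 27, 2021), E (March 30, 2021), D (September 15, 2021), B (December 24, 2021), A (June 18, 2022).
E would otherwise be senior to B, so under the subordination agreement E and B exchange positions.

C, F, B, D, E, A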